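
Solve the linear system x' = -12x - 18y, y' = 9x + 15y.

Coefficient matrix A = [[-12, -18], [9, 15]].
Characteristic polynomial det(A - λI) = λ^2 - 3λ - 18 = 0.
Eigenvalues λ = -3, 6.
For λ=-3: (A-λI) row 1 is [-9, -18], so an eigenvector is (2, -1).
For λ=6: (A-λI) row 1 is [-18, -18], so an eigenvector is (1, -1).
General solution: c_1e^(-3t)(2,-1) + c_2e^(6t)(1,-1).

x(t) = 2c_1e^(-3t) + c_2e^(6t), y(t) = -c_1e^(-3t) - c_2e^(6t)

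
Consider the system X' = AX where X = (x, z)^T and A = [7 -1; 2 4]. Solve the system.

x(t) = -c_1e^(6t) - c_2e^(5t), z(t) = -c_1e^(6t) - 2c_2e^(5t)

Coefficient matrix A = [[7, -1], [2, 4]].
Characteristic polynomial det(A - λI) = λ^2 - 11λ + 30 = 0.
Eigenvalues λ = 6, 5.
For λ=6: (A-λI) row 1 is [1, -1], so an eigenvector is (-1, -1).
For λ=5: (A-λI) row 1 is [2, -1], so an eigenvector is (-1, -2).
General solution: c_1e^(6t)(-1,-1) + c_2e^(5t)(-1,-2).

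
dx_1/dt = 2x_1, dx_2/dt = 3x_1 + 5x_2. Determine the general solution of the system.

x_1(t) = K_1e^(2t), x_2(t) = -K_1e^(2t) + K_2e^(5t)

Coefficient matrix A = [[2, 0], [3, 5]].
Characteristic polynomial det(A - λI) = λ^2 - 7λ + 10 = 0.
Eigenvalues λ = 2, 5.
For λ=2: (A-λI) row 2 is [3, 3], so an eigenvector is (1, -1).
For λ=5: (A-λI) row 1 is [-3, 0], so an eigenvector is (0, 1).
General solution: K_1e^(2t)(1,-1) + K_2e^(5t)(0,1).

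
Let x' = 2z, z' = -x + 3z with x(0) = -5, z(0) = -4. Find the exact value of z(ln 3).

-30

A = [[0,2],[-1,3]]; eigenvalues λ = 2, 1.
Eigenvectors: (1,1) for λ=2, (2,1) for λ=1.
From the initial condition, c_1 = -3, c_2 = -1.
z(ln 3) = (-3)(3^2)(1) + (-1)(3^1)(1) = -30.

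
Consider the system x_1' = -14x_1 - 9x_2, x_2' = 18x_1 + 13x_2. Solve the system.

x_1(t) = -C_1e^(-5t) + C_2e^(4t), x_2(t) = C_1e^(-5t) - 2C_2e^(4t)

Coefficient matrix A = [[-14, -9], [18, 13]].
Characteristic polynomial det(A - λI) = λ^2 + λ - 20 = 0.
Eigenvalues λ = -5, 4.
For λ=-5: (A-λI) row 1 is [-9, -9], so an eigenvector is (-1, 1).
For λ=4: (A-λI) row 1 is [-18, -9], so an eigenvector is (1, -2).
General solution: C_1e^(-5t)(-1,1) + C_2e^(4t)(1,-2).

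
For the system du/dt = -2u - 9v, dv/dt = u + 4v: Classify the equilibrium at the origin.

unstable improper node

A = [[-2,-9],[1,4]]; det(A-λI) = λ^2 - 2λ + 1.
repeated λ = 1 with a single eigenvector.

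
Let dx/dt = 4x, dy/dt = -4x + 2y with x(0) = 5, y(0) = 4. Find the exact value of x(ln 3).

A = [[4,0],[-4,2]]; eigenvalues λ = 2, 4.
Eigenvectors: (0,-1) for λ=2, (-1,2) for λ=4.
From the initial condition, c_1 = -14, c_2 = -5.
x(ln 3) = (-14)(3^2)(0) + (-5)(3^4)(-1) = 405.

405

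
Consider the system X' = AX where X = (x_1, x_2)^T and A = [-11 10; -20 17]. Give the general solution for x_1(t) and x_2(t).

x_1(t) = 2c_1e^(3t)sin(2t) - c_1e^(3t)cos(2t) - c_2e^(3t)sin(2t) - 2c_2e^(3t)cos(2t), x_2(t) = 3c_1e^(3t)sin(2t) - c_1e^(3t)cos(2t) - c_2e^(3t)sin(2t) - 3c_2e^(3t)cos(2t)

Coefficient matrix A = [[-11, 10], [-20, 17]].
Characteristic polynomial det(A - λI) = λ^2 - 6λ + 13 = 0.
Eigenvalues λ = 3 ± 2i (complex conjugate pair).
For λ=3+2i: an eigenvector is (-1,-1) - i(2,3) = (-1 - 2i, -1 - 3i).
A real fundamental pair from Re and Im of e^((3+2i)t)v: X_1 = e^(3t)(cos(2t)·(-1,-1) + sin(2t)·(2,3)), X_2 = e^(3t)(sin(2t)·(-1,-1) - cos(2t)·(2,3)).
General solution: c_1X_1 + c_2X_2.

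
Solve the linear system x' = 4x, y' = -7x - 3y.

x(t) = -C_1e^(4t), y(t) = C_1e^(4t) + C_2e^(-3t)

Coefficient matrix A = [[4, 0], [-7, -3]].
Characteristic polynomial det(A - λI) = λ^2 - λ - 12 = 0.
Eigenvalues λ = 4, -3.
For λ=4: (A-λI) row 2 is [-7, -7], so an eigenvector is (-1, 1).
For λ=-3: (A-λI) row 1 is [7, 0], so an eigenvector is (0, 1).
General solution: C_1e^(4t)(-1,1) + C_2e^(-3t)(0,1).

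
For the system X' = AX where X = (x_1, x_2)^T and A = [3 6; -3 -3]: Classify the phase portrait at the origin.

center

A = [[3,6],[-3,-3]]; det(A-λI) = λ^2 + 9.
λ = 0 ± 3i: zero real part.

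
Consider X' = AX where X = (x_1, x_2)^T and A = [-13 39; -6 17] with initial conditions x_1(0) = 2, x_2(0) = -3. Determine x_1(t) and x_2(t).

x_1(t) = -49e^(2t)sin(3t) + 2e^(2t)cos(3t), x_2(t) = -19e^(2t)sin(3t) - 3e^(2t)cos(3t)

Coefficient matrix A = [[-13, 39], [-6, 17]].
Characteristic polynomial det(A - λI) = λ^2 - 4λ + 13 = 0.
Eigenvalues λ = 2 ± 3i (complex conjugate pair).
For λ=2+3i: an eigenvector is (-3,-1) - i(2,1) = (-3 - 2i, -1 - i).
A real fundamental pair from Re and Im of e^((2+3i)t)v: X_1 = e^(2t)(cos(3t)·(-3,-1) + sin(3t)·(2,1)), X_2 = e^(2t)(sin(3t)·(-3,-1) - cos(3t)·(2,1)).
General solution: K_1X_1 + K_2X_2.
Applying x_1(0)=2, x_2(0)=-3 gives K_1=-8, K_2=11.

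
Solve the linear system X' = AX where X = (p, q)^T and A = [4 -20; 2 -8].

p(t) = -c_1e^(-2t)sin(2t) + 3c_1e^(-2t)cos(2t) + 3c_2e^(-2t)sin(2t) + c_2e^(-2t)cos(2t), q(t) = c_1e^(-2t)cos(2t) + c_2e^(-2t)sin(2t)

Coefficient matrix A = [[4, -20], [2, -8]].
Characteristic polynomial det(A - λI) = λ^2 + 4λ + 8 = 0.
Eigenvalues λ = -2 ± 2i (complex conjugate pair).
For λ=-2+2i: an eigenvector is (3,1) - i(-1,0) = (3 + i, 1).
A real fundamental pair from Re and Im of e^((-2+2i)t)v: X_1 = e^(-2t)(cos(2t)·(3,1) + sin(2t)·(-1,0)), X_2 = e^(-2t)(sin(2t)·(3,1) - cos(2t)·(-1,0)).
General solution: c_1X_1 + c_2X_2.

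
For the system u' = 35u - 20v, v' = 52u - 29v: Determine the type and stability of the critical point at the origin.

A = [[35,-20],[52,-29]]; det(A-λI) = λ^2 - 6λ + 25.
λ = 3 ± 4i: positive real part.

unstable spiral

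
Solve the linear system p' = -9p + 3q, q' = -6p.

Coefficient matrix A = [[-9, 3], [-6, 0]].
Characteristic polynomial det(A - λI) = λ^2 + 9λ + 18 = 0.
Eigenvalues λ = -3, -6.
For λ=-3: (A-λI) row 1 is [-6, 3], so an eigenvector is (-1, -2).
For λ=-6: (A-λI) row 1 is [-3, 3], so an eigenvector is (-1, -1).
General solution: c_1e^(-3t)(-1,-2) + c_2e^(-6t)(-1,-1).

p(t) = -c_1e^(-3t) - c_2e^(-6t), q(t) = -2c_1e^(-3t) - c_2e^(-6t)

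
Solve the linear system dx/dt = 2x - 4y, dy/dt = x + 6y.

Coefficient matrix A = [[2, -4], [1, 6]].
Characteristic polynomial det(A - λI) = λ^2 - 8λ + 16 = 0.
Single eigenvalue λ = 4 with algebraic multiplicity 2.
Eigenvector v = (-2,1); generalized eigenvector w with (A-λI)w=v is (-3,2).
General solution: e^(4t)[K_1·v + K_2·(t·v + w)].

x(t) = -2K_1e^(4t) - 2K_2te^(4t) - 3K_2e^(4t), y(t) = K_1e^(4t) + K_2te^(4t) + 2K_2e^(4t)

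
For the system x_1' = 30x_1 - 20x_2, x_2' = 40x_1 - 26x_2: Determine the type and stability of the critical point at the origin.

A = [[30,-20],[40,-26]]; det(A-λI) = λ^2 - 4λ + 20.
λ = 2 ± 4i: positive real part.

unstable spiral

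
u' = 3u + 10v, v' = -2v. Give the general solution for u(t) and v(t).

u(t) = -2c_1e^(-2t) - c_2e^(3t), v(t) = c_1e^(-2t)

Coefficient matrix A = [[3, 10], [0, -2]].
Characteristic polynomial det(A - λI) = λ^2 - λ - 6 = 0.
Eigenvalues λ = -2, 3.
For λ=-2: (A-λI) row 1 is [5, 10], so an eigenvector is (-2, 1).
For λ=3: (A-λI) row 1 is [0, 10], so an eigenvector is (-1, 0).
General solution: c_1e^(-2t)(-2,1) + c_2e^(3t)(-1,0).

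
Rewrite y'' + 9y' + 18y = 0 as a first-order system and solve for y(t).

y(t) = K_1e^(-3t) + K_2e^(-6t)

Let x_1 = y, x_2 = y'. Then x_1' = x_2 and x_2' = -18x_1 - 9x_2.
A = [[0,1],[-18,-9]]; det(A-λI) = λ^2 + 9λ + 18.
Eigenvalues λ = -3, -6 with eigenvectors (1,-3), (1,-6).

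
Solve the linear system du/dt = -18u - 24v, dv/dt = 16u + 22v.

u(t) = -C_1e^(6t) + 3C_2e^(-2t), v(t) = C_1e^(6t) - 2C_2e^(-2t)

Coefficient matrix A = [[-18, -24], [16, 22]].
Characteristic polynomial det(A - λI) = λ^2 - 4λ - 12 = 0.
Eigenvalues λ = 6, -2.
For λ=6: (A-λI) row 1 is [-24, -24], so an eigenvector is (-1, 1).
For λ=-2: (A-λI) row 1 is [-16, -24], so an eigenvector is (3, -2).
General solution: C_1e^(6t)(-1,1) + C_2e^(-2t)(3,-2).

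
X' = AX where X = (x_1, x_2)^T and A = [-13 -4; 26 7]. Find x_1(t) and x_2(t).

Coefficient matrix A = [[-13, -4], [26, 7]].
Characteristic polynomial det(A - λI) = λ^2 + 6λ + 13 = 0.
Eigenvalues λ = -3 ± 2i (complex conjugate pair).
For λ=-3+2i: an eigenvector is (1,-3) - i(1,-2) = (1 - i, -3 + 2i).
A real fundamental pair from Re and Im of e^((-3+2i)t)v: X_1 = e^(-3t)(cos(2t)·(1,-3) + sin(2t)·(1,-2)), X_2 = e^(-3t)(sin(2t)·(1,-3) - cos(2t)·(1,-2)).
General solution: c_1X_1 + c_2X_2.

x_1(t) = c_1e^(-3t)sin(2t) + c_1e^(-3t)cos(2t) + c_2e^(-3t)sin(2t) - c_2e^(-3t)cos(2t), x_2(t) = -2c_1e^(-3t)sin(2t) - 3c_1e^(-3t)cos(2t) - 3c_2e^(-3t)sin(2t) + 2c_2e^(-3t)cos(2t)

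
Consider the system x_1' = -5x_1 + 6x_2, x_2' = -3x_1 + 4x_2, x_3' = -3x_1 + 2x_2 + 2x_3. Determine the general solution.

x_1(t) = -c_1e^(t) + 2c_3e^(-2t), x_2(t) = -c_1e^(t) + c_3e^(-2t), x_3(t) = -c_1e^(t) + c_2e^(2t) + c_3e^(-2t)

Coefficient matrix A = [[-5, 6, 0], [-3, 4, 0], [-3, 2, 2]].
det(A - λI) = 0 gives eigenvalues λ = 1, 2, -2.
For λ=1: eigenvector (-1,-1,-1).
For λ=2: eigenvector (0,0,1).
For λ=-2: eigenvector (2,1,1).
General solution: c_1e^(t)(-1,-1,-1) + c_2e^(2t)(0,0,1) + c_3e^(-2t)(2,1,1).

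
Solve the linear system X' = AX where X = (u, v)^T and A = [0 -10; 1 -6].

u(t) = 3K_1e^(-3t)sin(t) + K_1e^(-3t)cos(t) + K_2e^(-3t)sin(t) - 3K_2e^(-3t)cos(t), v(t) = K_1e^(-3t)sin(t) - K_2e^(-3t)cos(t)

Coefficient matrix A = [[0, -10], [1, -6]].
Characteristic polynomial det(A - λI) = λ^2 + 6λ + 10 = 0.
Eigenvalues λ = -3 ± i (complex conjugate pair).
For λ=-3+i: an eigenvector is (1,0) - i(3,1) = (1 - 3i, 0 - i).
A real fundamental pair from Re and Im of e^((-3+i)t)v: X_1 = e^(-3t)(cos(t)·(1,0) + sin(t)·(3,1)), X_2 = e^(-3t)(sin(t)·(1,0) - cos(t)·(3,1)).
General solution: K_1X_1 + K_2X_2.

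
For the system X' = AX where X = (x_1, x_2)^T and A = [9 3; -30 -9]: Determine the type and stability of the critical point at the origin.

A = [[9,3],[-30,-9]]; det(A-λI) = λ^2 + 9.
λ = 0 ± 3i: zero real part.

center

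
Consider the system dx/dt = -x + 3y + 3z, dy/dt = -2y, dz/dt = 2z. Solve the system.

Coefficient matrix A = [[-1, 3, 3], [0, -2, 0], [0, 0, 2]].
det(A - λI) = 0 gives eigenvalues λ = -2, -1, 2.
For λ=-2: eigenvector (-3,1,0).
For λ=-1: eigenvector (1,0,0).
For λ=2: eigenvector (1,0,1).
General solution: C_1e^(-2t)(-3,1,0) + C_2e^(-t)(1,0,0) + C_3e^(2t)(1,0,1).

x(t) = -3C_1e^(-2t) + C_2e^(-t) + C_3e^(2t), y(t) = C_1e^(-2t), z(t) = C_3e^(2t)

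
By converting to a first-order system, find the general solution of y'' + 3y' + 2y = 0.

Let x_1 = y, x_2 = y'. Then x_1' = x_2 and x_2' = -2x_1 - 3x_2.
A = [[0,1],[-2,-3]]; det(A-λI) = λ^2 + 3λ + 2.
Eigenvalues λ = -1, -2 with eigenvectors (1,-1), (1,-2).

y(t) = C_1e^(-t) + C_2e^(-2t)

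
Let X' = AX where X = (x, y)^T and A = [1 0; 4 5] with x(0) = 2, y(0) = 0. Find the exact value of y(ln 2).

A = [[1,0],[4,5]]; eigenvalues λ = 5, 1.
Eigenvectors: (0,-1) for λ=5, (-1,1) for λ=1.
From the initial condition, c_1 = -2, c_2 = -2.
y(ln 2) = (-2)(2^5)(-1) + (-2)(2^1)(1) = 60.

60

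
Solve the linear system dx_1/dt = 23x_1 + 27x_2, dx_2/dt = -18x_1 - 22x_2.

Coefficient matrix A = [[23, 27], [-18, -22]].
Characteristic polynomial det(A - λI) = λ^2 - λ - 20 = 0.
Eigenvalues λ = 5, -4.
For λ=5: (A-λI) row 1 is [18, 27], so an eigenvector is (3, -2).
For λ=-4: (A-λI) row 1 is [27, 27], so an eigenvector is (-1, 1).
General solution: c_1e^(5t)(3,-2) + c_2e^(-4t)(-1,1).

x_1(t) = 3c_1e^(5t) - c_2e^(-4t), x_2(t) = -2c_1e^(5t) + c_2e^(-4t)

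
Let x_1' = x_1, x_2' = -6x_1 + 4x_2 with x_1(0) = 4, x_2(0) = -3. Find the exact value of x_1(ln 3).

12

A = [[1,0],[-6,4]]; eigenvalues λ = 4, 1.
Eigenvectors: (0,1) for λ=4, (1,2) for λ=1.
From the initial condition, c_1 = -11, c_2 = 4.
x_1(ln 3) = (-11)(3^4)(0) + (4)(3^1)(1) = 12.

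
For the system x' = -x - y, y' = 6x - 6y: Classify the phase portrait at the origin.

stable node

A = [[-1,-1],[6,-6]]; det(A-λI) = λ^2 + 7λ + 12.
λ = -3, -4: both negative.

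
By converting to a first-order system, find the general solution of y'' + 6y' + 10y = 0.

y(t) = K_1e^(-3t)cos(t) + K_2e^(-3t)sin(t)

Let x_1 = y, x_2 = y'. Then x_1' = x_2 and x_2' = -10x_1 - 6x_2.
A = [[0,1],[-10,-6]]; det(A-λI) = λ^2 + 6λ + 10.
Eigenvalues λ = -3 ± i.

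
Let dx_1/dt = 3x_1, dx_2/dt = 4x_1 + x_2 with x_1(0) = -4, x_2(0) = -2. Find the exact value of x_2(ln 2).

A = [[3,0],[4,1]]; eigenvalues λ = 1, 3.
Eigenvectors: (0,-1) for λ=1, (1,2) for λ=3.
From the initial condition, c_1 = -6, c_2 = -4.
x_2(ln 2) = (-6)(2^1)(-1) + (-4)(2^3)(2) = -52.

-52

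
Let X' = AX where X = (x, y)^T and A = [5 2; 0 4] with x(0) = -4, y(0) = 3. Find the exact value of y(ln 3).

A = [[5,2],[0,4]]; eigenvalues λ = 5, 4.
Eigenvectors: (-1,0) for λ=5, (-2,1) for λ=4.
From the initial condition, c_1 = -2, c_2 = 3.
y(ln 3) = (-2)(3^5)(0) + (3)(3^4)(1) = 243.

243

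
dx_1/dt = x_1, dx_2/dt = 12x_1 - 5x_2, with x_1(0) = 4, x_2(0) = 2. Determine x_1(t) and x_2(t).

Coefficient matrix A = [[1, 0], [12, -5]].
Characteristic polynomial det(A - λI) = λ^2 + 4λ - 5 = 0.
Eigenvalues λ = 1, -5.
For λ=1: (A-λI) row 2 is [12, -6], so an eigenvector is (-1, -2).
For λ=-5: (A-λI) row 1 is [6, 0], so an eigenvector is (0, -1).
General solution: c_1e^(t)(-1,-2) + c_2e^(-5t)(0,-1).
Applying x_1(0)=4, x_2(0)=2 gives c_1=-4, c_2=6.

x_1(t) = 4e^(t), x_2(t) = 8e^(t) - 6e^(-5t)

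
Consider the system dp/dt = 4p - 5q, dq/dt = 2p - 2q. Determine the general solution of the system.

p(t) = c_1e^(t)sin(t) + 2c_1e^(t)cos(t) + 2c_2e^(t)sin(t) - c_2e^(t)cos(t), q(t) = c_1e^(t)sin(t) + c_1e^(t)cos(t) + c_2e^(t)sin(t) - c_2e^(t)cos(t)

Coefficient matrix A = [[4, -5], [2, -2]].
Characteristic polynomial det(A - λI) = λ^2 - 2λ + 2 = 0.
Eigenvalues λ = 1 ± i (complex conjugate pair).
For λ=1+i: an eigenvector is (2,1) - i(1,1) = (2 - i, 1 - i).
A real fundamental pair from Re and Im of e^((1+i)t)v: X_1 = e^(t)(cos(t)·(2,1) + sin(t)·(1,1)), X_2 = e^(t)(sin(t)·(2,1) - cos(t)·(1,1)).
General solution: c_1X_1 + c_2X_2.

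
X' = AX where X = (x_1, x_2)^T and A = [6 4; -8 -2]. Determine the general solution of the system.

x_1(t) = C_1e^(2t)cos(4t) + C_2e^(2t)sin(4t), x_2(t) = -C_1e^(2t)sin(4t) - C_1e^(2t)cos(4t) - C_2e^(2t)sin(4t) + C_2e^(2t)cos(4t)

Coefficient matrix A = [[6, 4], [-8, -2]].
Characteristic polynomial det(A - λI) = λ^2 - 4λ + 20 = 0.
Eigenvalues λ = 2 ± 4i (complex conjugate pair).
For λ=2+4i: an eigenvector is (1,-1) - i(0,-1) = (1, -1 + i).
A real fundamental pair from Re and Im of e^((2+4i)t)v: X_1 = e^(2t)(cos(4t)·(1,-1) + sin(4t)·(0,-1)), X_2 = e^(2t)(sin(4t)·(1,-1) - cos(4t)·(0,-1)).
General solution: C_1X_1 + C_2X_2.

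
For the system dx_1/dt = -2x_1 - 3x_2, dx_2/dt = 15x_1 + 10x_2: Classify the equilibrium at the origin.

unstable spiral

A = [[-2,-3],[15,10]]; det(A-λI) = λ^2 - 8λ + 25.
λ = 4 ± 3i: positive real part.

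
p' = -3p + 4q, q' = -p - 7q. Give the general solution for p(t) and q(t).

p(t) = -2C_1e^(-5t) - 2C_2te^(-5t) - 3C_2e^(-5t), q(t) = C_1e^(-5t) + C_2te^(-5t) + C_2e^(-5t)

Coefficient matrix A = [[-3, 4], [-1, -7]].
Characteristic polynomial det(A - λI) = λ^2 + 10λ + 25 = 0.
Single eigenvalue λ = -5 with algebraic multiplicity 2.
Eigenvector v = (-2,1); generalized eigenvector w with (A-λI)w=v is (-3,1).
General solution: e^(-5t)[C_1·v + C_2·(t·v + w)].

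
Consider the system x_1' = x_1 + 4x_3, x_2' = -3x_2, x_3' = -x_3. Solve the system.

Coefficient matrix A = [[1, 0, 4], [0, -3, 0], [0, 0, -1]].
det(A - λI) = 0 gives eigenvalues λ = 1, -1, -3.
For λ=1: eigenvector (1,0,0).
For λ=-1: eigenvector (-2,0,1).
For λ=-3: eigenvector (0,1,0).
General solution: c_1e^(t)(1,0,0) + c_2e^(-t)(-2,0,1) + c_3e^(-3t)(0,1,0).

x_1(t) = c_1e^(t) - 2c_2e^(-t), x_2(t) = c_3e^(-3t), x_3(t) = c_2e^(-t)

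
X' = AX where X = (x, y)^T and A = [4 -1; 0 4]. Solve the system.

x(t) = K_1e^(4t) + K_2te^(4t) - 3K_2e^(4t), y(t) = -K_2e^(4t)

Coefficient matrix A = [[4, -1], [0, 4]].
Characteristic polynomial det(A - λI) = λ^2 - 8λ + 16 = 0.
Single eigenvalue λ = 4 with algebraic multiplicity 2.
Eigenvector v = (1,0); generalized eigenvector w with (A-λI)w=v is (-3,-1).
General solution: e^(4t)[K_1·v + K_2·(t·v + w)].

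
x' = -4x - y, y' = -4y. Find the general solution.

x(t) = C_1e^(-4t) + C_2te^(-4t) + 3C_2e^(-4t), y(t) = -C_2e^(-4t)

Coefficient matrix A = [[-4, -1], [0, -4]].
Characteristic polynomial det(A - λI) = λ^2 + 8λ + 16 = 0.
Single eigenvalue λ = -4 with algebraic multiplicity 2.
Eigenvector v = (1,0); generalized eigenvector w with (A-λI)w=v is (3,-1).
General solution: e^(-4t)[C_1·v + C_2·(t·v + w)].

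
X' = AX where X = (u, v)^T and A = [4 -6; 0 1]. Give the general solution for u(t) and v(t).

Coefficient matrix A = [[4, -6], [0, 1]].
Characteristic polynomial det(A - λI) = λ^2 - 5λ + 4 = 0.
Eigenvalues λ = 4, 1.
For λ=4: (A-λI) row 1 is [0, -6], so an eigenvector is (-1, 0).
For λ=1: (A-λI) row 1 is [3, -6], so an eigenvector is (-2, -1).
General solution: c_1e^(4t)(-1,0) + c_2e^(t)(-2,-1).

u(t) = -c_1e^(4t) - 2c_2e^(t), v(t) = -c_2e^(t)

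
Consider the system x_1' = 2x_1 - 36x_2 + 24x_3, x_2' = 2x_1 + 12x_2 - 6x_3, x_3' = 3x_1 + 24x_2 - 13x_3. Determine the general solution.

Coefficient matrix A = [[2, -36, 24], [2, 12, -6], [3, 24, -13]].
det(A - λI) = 0 gives eigenvalues λ = 3, -4, 2.
For λ=3: eigenvector (0,-2,-3).
For λ=-4: eigenvector (-2,1,2).
For λ=2: eigenvector (1,-2,-3).
General solution: C_1e^(3t)(0,-2,-3) + C_2e^(-4t)(-2,1,2) + C_3e^(2t)(1,-2,-3).

x_1(t) = -2C_2e^(-4t) + C_3e^(2t), x_2(t) = -2C_1e^(3t) + C_2e^(-4t) - 2C_3e^(2t), x_3(t) = -3C_1e^(3t) + 2C_2e^(-4t) - 3C_3e^(2t)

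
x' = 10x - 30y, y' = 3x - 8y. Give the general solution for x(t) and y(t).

x(t) = 3c_1e^(t)sin(3t) + c_1e^(t)cos(3t) + c_2e^(t)sin(3t) - 3c_2e^(t)cos(3t), y(t) = c_1e^(t)sin(3t) - c_2e^(t)cos(3t)

Coefficient matrix A = [[10, -30], [3, -8]].
Characteristic polynomial det(A - λI) = λ^2 - 2λ + 10 = 0.
Eigenvalues λ = 1 ± 3i (complex conjugate pair).
For λ=1+3i: an eigenvector is (1,0) - i(3,1) = (1 - 3i, 0 - i).
A real fundamental pair from Re and Im of e^((1+3i)t)v: X_1 = e^(t)(cos(3t)·(1,0) + sin(3t)·(3,1)), X_2 = e^(t)(sin(3t)·(1,0) - cos(3t)·(3,1)).
General solution: c_1X_1 + c_2X_2.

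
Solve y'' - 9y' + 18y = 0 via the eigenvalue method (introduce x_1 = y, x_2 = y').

y(t) = K_1e^(3t) + K_2e^(6t)

Let x_1 = y, x_2 = y'. Then x_1' = x_2 and x_2' = -18x_1 + 9x_2.
A = [[0,1],[-18,9]]; det(A-λI) = λ^2 - 9λ + 18.
Eigenvalues λ = 3, 6 with eigenvectors (1,3), (1,6).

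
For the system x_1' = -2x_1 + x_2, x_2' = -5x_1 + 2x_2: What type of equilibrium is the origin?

center

A = [[-2,1],[-5,2]]; det(A-λI) = λ^2 + 1.
λ = 0 ± i: zero real part.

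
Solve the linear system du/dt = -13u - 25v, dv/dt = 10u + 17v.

u(t) = 2c_1e^(2t)sin(5t) + c_1e^(2t)cos(5t) + c_2e^(2t)sin(5t) - 2c_2e^(2t)cos(5t), v(t) = -c_1e^(2t)sin(5t) - c_1e^(2t)cos(5t) - c_2e^(2t)sin(5t) + c_2e^(2t)cos(5t)

Coefficient matrix A = [[-13, -25], [10, 17]].
Characteristic polynomial det(A - λI) = λ^2 - 4λ + 29 = 0.
Eigenvalues λ = 2 ± 5i (complex conjugate pair).
For λ=2+5i: an eigenvector is (1,-1) - i(2,-1) = (1 - 2i, -1 + i).
A real fundamental pair from Re and Im of e^((2+5i)t)v: X_1 = e^(2t)(cos(5t)·(1,-1) + sin(5t)·(2,-1)), X_2 = e^(2t)(sin(5t)·(1,-1) - cos(5t)·(2,-1)).
General solution: c_1X_1 + c_2X_2.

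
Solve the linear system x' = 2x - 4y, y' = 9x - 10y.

x(t) = 2c_1e^(-4t) + 2c_2te^(-4t) - c_2e^(-4t), y(t) = 3c_1e^(-4t) + 3c_2te^(-4t) - 2c_2e^(-4t)

Coefficient matrix A = [[2, -4], [9, -10]].
Characteristic polynomial det(A - λI) = λ^2 + 8λ + 16 = 0.
Single eigenvalue λ = -4 with algebraic multiplicity 2.
Eigenvector v = (2,3); generalized eigenvector w with (A-λI)w=v is (-1,-2).
General solution: e^(-4t)[c_1·v + c_2·(t·v + w)].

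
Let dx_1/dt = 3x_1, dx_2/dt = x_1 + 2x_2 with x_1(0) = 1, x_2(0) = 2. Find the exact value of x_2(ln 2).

A = [[3,0],[1,2]]; eigenvalues λ = 2, 3.
Eigenvectors: (0,1) for λ=2, (-1,-1) for λ=3.
From the initial condition, c_1 = 1, c_2 = -1.
x_2(ln 2) = (1)(2^2)(1) + (-1)(2^3)(-1) = 12.

12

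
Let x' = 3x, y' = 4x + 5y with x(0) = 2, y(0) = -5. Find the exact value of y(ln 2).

-64

A = [[3,0],[4,5]]; eigenvalues λ = 3, 5.
Eigenvectors: (-1,2) for λ=3, (0,-1) for λ=5.
From the initial condition, c_1 = -2, c_2 = 1.
y(ln 2) = (-2)(2^3)(2) + (1)(2^5)(-1) = -64.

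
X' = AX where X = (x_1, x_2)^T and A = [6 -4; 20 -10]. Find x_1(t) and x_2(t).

Coefficient matrix A = [[6, -4], [20, -10]].
Characteristic polynomial det(A - λI) = λ^2 + 4λ + 20 = 0.
Eigenvalues λ = -2 ± 4i (complex conjugate pair).
For λ=-2+4i: an eigenvector is (0,-1) - i(1,2) = (0 - i, -1 - 2i).
A real fundamental pair from Re and Im of e^((-2+4i)t)v: X_1 = e^(-2t)(cos(4t)·(0,-1) + sin(4t)·(1,2)), X_2 = e^(-2t)(sin(4t)·(0,-1) - cos(4t)·(1,2)).
General solution: K_1X_1 + K_2X_2.

x_1(t) = K_1e^(-2t)sin(4t) - K_2e^(-2t)cos(4t), x_2(t) = 2K_1e^(-2t)sin(4t) - K_1e^(-2t)cos(4t) - K_2e^(-2t)sin(4t) - 2K_2e^(-2t)cos(4t)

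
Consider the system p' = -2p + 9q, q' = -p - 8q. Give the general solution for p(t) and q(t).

p(t) = 3C_1e^(-5t) + 3C_2te^(-5t) + C_2e^(-5t), q(t) = -C_1e^(-5t) - C_2te^(-5t)

Coefficient matrix A = [[-2, 9], [-1, -8]].
Characteristic polynomial det(A - λI) = λ^2 + 10λ + 25 = 0.
Single eigenvalue λ = -5 with algebraic multiplicity 2.
Eigenvector v = (3,-1); generalized eigenvector w with (A-λI)w=v is (1,0).
General solution: e^(-5t)[C_1·v + C_2·(t·v + w)].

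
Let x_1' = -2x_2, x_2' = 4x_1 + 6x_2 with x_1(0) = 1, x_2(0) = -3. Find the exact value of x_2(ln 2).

A = [[0,-2],[4,6]]; eigenvalues λ = 4, 2.
Eigenvectors: (-1,2) for λ=4, (1,-1) for λ=2.
From the initial condition, c_1 = -2, c_2 = -1.
x_2(ln 2) = (-2)(2^4)(2) + (-1)(2^2)(-1) = -60.

-60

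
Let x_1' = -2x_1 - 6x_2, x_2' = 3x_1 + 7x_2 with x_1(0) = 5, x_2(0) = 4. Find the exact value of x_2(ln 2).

A = [[-2,-6],[3,7]]; eigenvalues λ = 4, 1.
Eigenvectors: (-1,1) for λ=4, (-2,1) for λ=1.
From the initial condition, c_1 = 13, c_2 = -9.
x_2(ln 2) = (13)(2^4)(1) + (-9)(2^1)(1) = 190.

190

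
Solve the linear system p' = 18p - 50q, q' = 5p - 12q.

p(t) = -3K_1e^(3t)sin(5t) - K_1e^(3t)cos(5t) - K_2e^(3t)sin(5t) + 3K_2e^(3t)cos(5t), q(t) = -K_1e^(3t)sin(5t) + K_2e^(3t)cos(5t)

Coefficient matrix A = [[18, -50], [5, -12]].
Characteristic polynomial det(A - λI) = λ^2 - 6λ + 34 = 0.
Eigenvalues λ = 3 ± 5i (complex conjugate pair).
For λ=3+5i: an eigenvector is (-1,0) - i(-3,-1) = (-1 + 3i, 0 + i).
A real fundamental pair from Re and Im of e^((3+5i)t)v: X_1 = e^(3t)(cos(5t)·(-1,0) + sin(5t)·(-3,-1)), X_2 = e^(3t)(sin(5t)·(-1,0) - cos(5t)·(-3,-1)).
General solution: K_1X_1 + K_2X_2.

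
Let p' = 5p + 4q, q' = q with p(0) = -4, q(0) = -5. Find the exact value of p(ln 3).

A = [[5,4],[0,1]]; eigenvalues λ = 5, 1.
Eigenvectors: (-1,0) for λ=5, (-1,1) for λ=1.
From the initial condition, c_1 = 9, c_2 = -5.
p(ln 3) = (9)(3^5)(-1) + (-5)(3^1)(-1) = -2172.

-2172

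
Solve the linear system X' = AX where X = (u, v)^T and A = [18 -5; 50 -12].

u(t) = C_1e^(3t)sin(5t) - C_2e^(3t)cos(5t), v(t) = 3C_1e^(3t)sin(5t) - C_1e^(3t)cos(5t) - C_2e^(3t)sin(5t) - 3C_2e^(3t)cos(5t)

Coefficient matrix A = [[18, -5], [50, -12]].
Characteristic polynomial det(A - λI) = λ^2 - 6λ + 34 = 0.
Eigenvalues λ = 3 ± 5i (complex conjugate pair).
For λ=3+5i: an eigenvector is (0,-1) - i(1,3) = (0 - i, -1 - 3i).
A real fundamental pair from Re and Im of e^((3+5i)t)v: X_1 = e^(3t)(cos(5t)·(0,-1) + sin(5t)·(1,3)), X_2 = e^(3t)(sin(5t)·(0,-1) - cos(5t)·(1,3)).
General solution: C_1X_1 + C_2X_2.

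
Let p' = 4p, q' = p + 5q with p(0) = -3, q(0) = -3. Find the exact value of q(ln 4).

A = [[4,0],[1,5]]; eigenvalues λ = 5, 4.
Eigenvectors: (0,1) for λ=5, (-1,1) for λ=4.
From the initial condition, c_1 = -6, c_2 = 3.
q(ln 4) = (-6)(4^5)(1) + (3)(4^4)(1) = -5376.

-5376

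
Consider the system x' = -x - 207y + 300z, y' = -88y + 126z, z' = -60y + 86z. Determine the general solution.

Coefficient matrix A = [[-1, -207, 300], [0, -88, 126], [0, -60, 86]].
det(A - λI) = 0 gives eigenvalues λ = 2, -4, -1.
For λ=2: eigenvector (17,7,5).
For λ=-4: eigenvector (7,3,2).
For λ=-1: eigenvector (1,0,0).
General solution: c_1e^(2t)(17,7,5) + c_2e^(-4t)(7,3,2) + c_3e^(-t)(1,0,0).

x(t) = 17c_1e^(2t) + 7c_2e^(-4t) + c_3e^(-t), y(t) = 7c_1e^(2t) + 3c_2e^(-4t), z(t) = 5c_1e^(2t) + 2c_2e^(-4t)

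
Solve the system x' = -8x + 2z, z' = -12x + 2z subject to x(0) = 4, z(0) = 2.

x(t) = -6e^(-2t) + 10e^(-4t), z(t) = -18e^(-2t) + 20e^(-4t)

Coefficient matrix A = [[-8, 2], [-12, 2]].
Characteristic polynomial det(A - λI) = λ^2 + 6λ + 8 = 0.
Eigenvalues λ = -4, -2.
For λ=-4: (A-λI) row 1 is [-4, 2], so an eigenvector is (-1, -2).
For λ=-2: (A-λI) row 1 is [-6, 2], so an eigenvector is (-1, -3).
General solution: K_1e^(-4t)(-1,-2) + K_2e^(-2t)(-1,-3).
Applying x(0)=4, z(0)=2 gives K_1=-10, K_2=6.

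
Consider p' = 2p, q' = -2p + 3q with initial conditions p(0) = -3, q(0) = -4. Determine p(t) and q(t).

Coefficient matrix A = [[2, 0], [-2, 3]].
Characteristic polynomial det(A - λI) = λ^2 - 5λ + 6 = 0.
Eigenvalues λ = 2, 3.
For λ=2: (A-λI) row 2 is [-2, 1], so an eigenvector is (1, 2).
For λ=3: (A-λI) row 1 is [-1, 0], so an eigenvector is (0, -1).
General solution: K_1e^(2t)(1,2) + K_2e^(3t)(0,-1).
Applying p(0)=-3, q(0)=-4 gives K_1=-3, K_2=-2.

p(t) = -3e^(2t), q(t) = 2e^(3t) - 6e^(2t)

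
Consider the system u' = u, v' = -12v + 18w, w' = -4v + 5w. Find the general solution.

u(t) = c_2e^(t), v(t) = 9c_1e^(-4t) + 2c_3e^(-3t), w(t) = 4c_1e^(-4t) + c_3e^(-3t)

Coefficient matrix A = [[1, 0, 0], [0, -12, 18], [0, -4, 5]].
det(A - λI) = 0 gives eigenvalues λ = -4, 1, -3.
For λ=-4: eigenvector (0,9,4).
For λ=1: eigenvector (1,0,0).
For λ=-3: eigenvector (0,2,1).
General solution: c_1e^(-4t)(0,9,4) + c_2e^(t)(1,0,0) + c_3e^(-3t)(0,2,1).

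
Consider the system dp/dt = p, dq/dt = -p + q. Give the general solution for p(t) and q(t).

p(t) = C_2e^(t), q(t) = -C_1e^(t) - C_2te^(t)

Coefficient matrix A = [[1, 0], [-1, 1]].
Characteristic polynomial det(A - λI) = λ^2 - 2λ + 1 = 0.
Single eigenvalue λ = 1 with algebraic multiplicity 2.
Eigenvector v = (0,-1); generalized eigenvector w with (A-λI)w=v is (1,0).
General solution: e^(t)[C_1·v + C_2·(t·v + w)].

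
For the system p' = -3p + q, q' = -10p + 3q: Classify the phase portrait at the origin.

center

A = [[-3,1],[-10,3]]; det(A-λI) = λ^2 + 1.
λ = 0 ± i: zero real part.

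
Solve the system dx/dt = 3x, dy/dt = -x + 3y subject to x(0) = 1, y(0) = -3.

x(t) = e^(3t), y(t) = -te^(3t) - 3e^(3t)

Coefficient matrix A = [[3, 0], [-1, 3]].
Characteristic polynomial det(A - λI) = λ^2 - 6λ + 9 = 0.
Single eigenvalue λ = 3 with algebraic multiplicity 2.
Eigenvector v = (0,-1); generalized eigenvector w with (A-λI)w=v is (1,3).
General solution: e^(3t)[K_1·v + K_2·(t·v + w)].
Applying x(0)=1, y(0)=-3 gives K_1=6, K_2=1.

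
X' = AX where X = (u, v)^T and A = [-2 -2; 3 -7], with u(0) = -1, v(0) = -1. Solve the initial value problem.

Coefficient matrix A = [[-2, -2], [3, -7]].
Characteristic polynomial det(A - λI) = λ^2 + 9λ + 20 = 0.
Eigenvalues λ = -4, -5.
For λ=-4: (A-λI) row 1 is [2, -2], so an eigenvector is (-1, -1).
For λ=-5: (A-λI) row 1 is [3, -2], so an eigenvector is (2, 3).
General solution: c_1e^(-4t)(-1,-1) + c_2e^(-5t)(2,3).
Applying u(0)=-1, v(0)=-1 gives c_1=1, c_2=0.

u(t) = -e^(-4t), v(t) = -e^(-4t)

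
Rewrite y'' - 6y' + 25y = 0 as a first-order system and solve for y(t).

Let x_1 = y, x_2 = y'. Then x_1' = x_2 and x_2' = -25x_1 + 6x_2.
A = [[0,1],[-25,6]]; det(A-λI) = λ^2 - 6λ + 25.
Eigenvalues λ = 3 ± 4i.

y(t) = c_1e^(3t)cos(4t) + c_2e^(3t)sin(4t)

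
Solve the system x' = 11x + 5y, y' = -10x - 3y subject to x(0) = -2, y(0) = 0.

x(t) = -14e^(4t)sin(t) - 2e^(4t)cos(t), y(t) = 20e^(4t)sin(t)

Coefficient matrix A = [[11, 5], [-10, -3]].
Characteristic polynomial det(A - λI) = λ^2 - 8λ + 17 = 0.
Eigenvalues λ = 4 ± i (complex conjugate pair).
For λ=4+i: an eigenvector is (1,-1) - i(2,-3) = (1 - 2i, -1 + 3i).
A real fundamental pair from Re and Im of e^((4+i)t)v: X_1 = e^(4t)(cos(t)·(1,-1) + sin(t)·(2,-3)), X_2 = e^(4t)(sin(t)·(1,-1) - cos(t)·(2,-3)).
General solution: K_1X_1 + K_2X_2.
Applying x(0)=-2, y(0)=0 gives K_1=-6, K_2=-2.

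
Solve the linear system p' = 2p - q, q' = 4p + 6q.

p(t) = -C_1e^(4t) - C_2te^(4t), q(t) = 2C_1e^(4t) + 2C_2te^(4t) + C_2e^(4t)

Coefficient matrix A = [[2, -1], [4, 6]].
Characteristic polynomial det(A - λI) = λ^2 - 8λ + 16 = 0.
Single eigenvalue λ = 4 with algebraic multiplicity 2.
Eigenvector v = (-1,2); generalized eigenvector w with (A-λI)w=v is (0,1).
General solution: e^(4t)[C_1·v + C_2·(t·v + w)].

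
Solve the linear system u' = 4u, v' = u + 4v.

u(t) = K_2e^(4t), v(t) = K_1e^(4t) + K_2te^(4t) + 2K_2e^(4t)

Coefficient matrix A = [[4, 0], [1, 4]].
Characteristic polynomial det(A - λI) = λ^2 - 8λ + 16 = 0.
Single eigenvalue λ = 4 with algebraic multiplicity 2.
Eigenvector v = (0,1); generalized eigenvector w with (A-λI)w=v is (1,2).
General solution: e^(4t)[K_1·v + K_2·(t·v + w)].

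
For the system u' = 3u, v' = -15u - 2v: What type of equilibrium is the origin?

A = [[3,0],[-15,-2]]; det(A-λI) = λ^2 - λ - 6.
λ = 3, -2: opposite signs.

saddle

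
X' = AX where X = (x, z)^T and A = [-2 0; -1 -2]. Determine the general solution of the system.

Coefficient matrix A = [[-2, 0], [-1, -2]].
Characteristic polynomial det(A - λI) = λ^2 + 4λ + 4 = 0.
Single eigenvalue λ = -2 with algebraic multiplicity 2.
Eigenvector v = (0,1); generalized eigenvector w with (A-λI)w=v is (-1,1).
General solution: e^(-2t)[C_1·v + C_2·(t·v + w)].

x(t) = -C_2e^(-2t), z(t) = C_1e^(-2t) + C_2te^(-2t) + C_2e^(-2t)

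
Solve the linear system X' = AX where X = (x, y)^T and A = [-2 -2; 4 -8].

Coefficient matrix A = [[-2, -2], [4, -8]].
Characteristic polynomial det(A - λI) = λ^2 + 10λ + 24 = 0.
Eigenvalues λ = -4, -6.
For λ=-4: (A-λI) row 1 is [2, -2], so an eigenvector is (1, 1).
For λ=-6: (A-λI) row 1 is [4, -2], so an eigenvector is (-1, -2).
General solution: K_1e^(-4t)(1,1) + K_2e^(-6t)(-1,-2).

x(t) = K_1e^(-4t) - K_2e^(-6t), y(t) = K_1e^(-4t) - 2K_2e^(-6t)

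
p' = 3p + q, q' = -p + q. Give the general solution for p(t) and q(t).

p(t) = -c_1e^(2t) - c_2te^(2t) + c_2e^(2t), q(t) = c_1e^(2t) + c_2te^(2t) - 2c_2e^(2t)

Coefficient matrix A = [[3, 1], [-1, 1]].
Characteristic polynomial det(A - λI) = λ^2 - 4λ + 4 = 0.
Single eigenvalue λ = 2 with algebraic multiplicity 2.
Eigenvector v = (-1,1); generalized eigenvector w with (A-λI)w=v is (1,-2).
General solution: e^(2t)[c_1·v + c_2·(t·v + w)].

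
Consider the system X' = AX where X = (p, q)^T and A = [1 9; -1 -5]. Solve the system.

p(t) = 3K_1e^(-2t) + 3K_2te^(-2t) - 2K_2e^(-2t), q(t) = -K_1e^(-2t) - K_2te^(-2t) + K_2e^(-2t)

Coefficient matrix A = [[1, 9], [-1, -5]].
Characteristic polynomial det(A - λI) = λ^2 + 4λ + 4 = 0.
Single eigenvalue λ = -2 with algebraic multiplicity 2.
Eigenvector v = (3,-1); generalized eigenvector w with (A-λI)w=v is (-2,1).
General solution: e^(-2t)[K_1·v + K_2·(t·v + w)].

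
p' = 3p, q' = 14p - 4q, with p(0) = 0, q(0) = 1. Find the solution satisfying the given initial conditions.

Coefficient matrix A = [[3, 0], [14, -4]].
Characteristic polynomial det(A - λI) = λ^2 + λ - 12 = 0.
Eigenvalues λ = -4, 3.
For λ=-4: (A-λI) row 1 is [7, 0], so an eigenvector is (0, 1).
For λ=3: (A-λI) row 2 is [14, -7], so an eigenvector is (1, 2).
General solution: C_1e^(-4t)(0,1) + C_2e^(3t)(1,2).
Applying p(0)=0, q(0)=1 gives C_1=1, C_2=0.

p(t) = 0, q(t) = e^(-4t)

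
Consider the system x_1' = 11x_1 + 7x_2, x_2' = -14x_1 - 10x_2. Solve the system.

Coefficient matrix A = [[11, 7], [-14, -10]].
Characteristic polynomial det(A - λI) = λ^2 - λ - 12 = 0.
Eigenvalues λ = -3, 4.
For λ=-3: (A-λI) row 1 is [14, 7], so an eigenvector is (1, -2).
For λ=4: (A-λI) row 1 is [7, 7], so an eigenvector is (-1, 1).
General solution: c_1e^(-3t)(1,-2) + c_2e^(4t)(-1,1).

x_1(t) = c_1e^(-3t) - c_2e^(4t), x_2(t) = -2c_1e^(-3t) + c_2e^(4t)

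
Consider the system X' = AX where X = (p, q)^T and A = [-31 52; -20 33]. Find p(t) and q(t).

p(t) = -2K_1e^(t)sin(4t) - 3K_1e^(t)cos(4t) - 3K_2e^(t)sin(4t) + 2K_2e^(t)cos(4t), q(t) = -K_1e^(t)sin(4t) - 2K_1e^(t)cos(4t) - 2K_2e^(t)sin(4t) + K_2e^(t)cos(4t)

Coefficient matrix A = [[-31, 52], [-20, 33]].
Characteristic polynomial det(A - λI) = λ^2 - 2λ + 17 = 0.
Eigenvalues λ = 1 ± 4i (complex conjugate pair).
For λ=1+4i: an eigenvector is (-3,-2) - i(-2,-1) = (-3 + 2i, -2 + i).
A real fundamental pair from Re and Im of e^((1+4i)t)v: X_1 = e^(t)(cos(4t)·(-3,-2) + sin(4t)·(-2,-1)), X_2 = e^(t)(sin(4t)·(-3,-2) - cos(4t)·(-2,-1)).
General solution: K_1X_1 + K_2X_2.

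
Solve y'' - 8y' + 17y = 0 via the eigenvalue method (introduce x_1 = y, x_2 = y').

Let x_1 = y, x_2 = y'. Then x_1' = x_2 and x_2' = -17x_1 + 8x_2.
A = [[0,1],[-17,8]]; det(A-λI) = λ^2 - 8λ + 17.
Eigenvalues λ = 4 ± i.

y(t) = C_1e^(4t)cos(t) + C_2e^(4t)sin(t)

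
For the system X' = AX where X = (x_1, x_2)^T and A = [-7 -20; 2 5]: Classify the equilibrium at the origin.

stable spiral

A = [[-7,-20],[2,5]]; det(A-λI) = λ^2 + 2λ + 5.
λ = -1 ± 2i: negative real part.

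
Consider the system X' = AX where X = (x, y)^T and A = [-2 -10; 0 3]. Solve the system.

x(t) = -2C_1e^(3t) + C_2e^(-2t), y(t) = C_1e^(3t)

Coefficient matrix A = [[-2, -10], [0, 3]].
Characteristic polynomial det(A - λI) = λ^2 - λ - 6 = 0.
Eigenvalues λ = 3, -2.
For λ=3: (A-λI) row 1 is [-5, -10], so an eigenvector is (-2, 1).
For λ=-2: (A-λI) row 1 is [0, -10], so an eigenvector is (1, 0).
General solution: C_1e^(3t)(-2,1) + C_2e^(-2t)(1,0).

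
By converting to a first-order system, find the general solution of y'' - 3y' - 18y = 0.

Let x_1 = y, x_2 = y'. Then x_1' = x_2 and x_2' = 18x_1 + 3x_2.
A = [[0,1],[18,3]]; det(A-λI) = λ^2 - 3λ - 18.
Eigenvalues λ = -3, 6 with eigenvectors (1,-3), (1,6).

y(t) = K_1e^(-3t) + K_2e^(6t)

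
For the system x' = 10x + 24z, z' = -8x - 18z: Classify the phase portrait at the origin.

A = [[10,24],[-8,-18]]; det(A-λI) = λ^2 + 8λ + 12.
λ = -2, -6: both negative.

stable node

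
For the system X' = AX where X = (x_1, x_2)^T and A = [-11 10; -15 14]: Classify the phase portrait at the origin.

saddle

A = [[-11,10],[-15,14]]; det(A-λI) = λ^2 - 3λ - 4.
λ = -1, 4: opposite signs.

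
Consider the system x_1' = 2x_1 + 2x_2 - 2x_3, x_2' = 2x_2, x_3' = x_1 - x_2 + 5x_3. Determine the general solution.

x_1(t) = -2C_1e^(2t) + 2C_2e^(3t) - C_3e^(4t), x_2(t) = C_1e^(2t), x_3(t) = C_1e^(2t) - C_2e^(3t) + C_3e^(4t)

Coefficient matrix A = [[2, 2, -2], [0, 2, 0], [1, -1, 5]].
det(A - λI) = 0 gives eigenvalues λ = 2, 3, 4.
For λ=2: eigenvector (-2,1,1).
For λ=3: eigenvector (2,0,-1).
For λ=4: eigenvector (-1,0,1).
General solution: C_1e^(2t)(-2,1,1) + C_2e^(3t)(2,0,-1) + C_3e^(4t)(-1,0,1).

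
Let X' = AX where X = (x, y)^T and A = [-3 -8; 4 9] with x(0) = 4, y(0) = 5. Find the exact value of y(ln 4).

14300

A = [[-3,-8],[4,9]]; eigenvalues λ = 5, 1.
Eigenvectors: (-1,1) for λ=5, (-2,1) for λ=1.
From the initial condition, c_1 = 14, c_2 = -9.
y(ln 4) = (14)(4^5)(1) + (-9)(4^1)(1) = 14300.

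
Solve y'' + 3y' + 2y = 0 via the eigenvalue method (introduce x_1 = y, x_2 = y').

Let x_1 = y, x_2 = y'. Then x_1' = x_2 and x_2' = -2x_1 - 3x_2.
A = [[0,1],[-2,-3]]; det(A-λI) = λ^2 + 3λ + 2.
Eigenvalues λ = -1, -2 with eigenvectors (1,-1), (1,-2).

y(t) = c_1e^(-t) + c_2e^(-2t)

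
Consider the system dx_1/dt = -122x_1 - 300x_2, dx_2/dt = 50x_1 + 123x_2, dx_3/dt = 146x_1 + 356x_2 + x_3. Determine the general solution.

x_1(t) = 5K_1e^(-2t) - 12K_2e^(3t), x_2(t) = -2K_1e^(-2t) + 5K_2e^(3t), x_3(t) = -6K_1e^(-2t) + 14K_2e^(3t) + K_3e^(t)

Coefficient matrix A = [[-122, -300, 0], [50, 123, 0], [146, 356, 1]].
det(A - λI) = 0 gives eigenvalues λ = -2, 3, 1.
For λ=-2: eigenvector (5,-2,-6).
For λ=3: eigenvector (-12,5,14).
For λ=1: eigenvector (0,0,1).
General solution: K_1e^(-2t)(5,-2,-6) + K_2e^(3t)(-12,5,14) + K_3e^(t)(0,0,1).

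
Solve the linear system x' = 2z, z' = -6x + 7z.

x(t) = 2C_1e^(3t) - C_2e^(4t), z(t) = 3C_1e^(3t) - 2C_2e^(4t)

Coefficient matrix A = [[0, 2], [-6, 7]].
Characteristic polynomial det(A - λI) = λ^2 - 7λ + 12 = 0.
Eigenvalues λ = 3, 4.
For λ=3: (A-λI) row 1 is [-3, 2], so an eigenvector is (2, 3).
For λ=4: (A-λI) row 1 is [-4, 2], so an eigenvector is (-1, -2).
General solution: C_1e^(3t)(2,3) + C_2e^(4t)(-1,-2).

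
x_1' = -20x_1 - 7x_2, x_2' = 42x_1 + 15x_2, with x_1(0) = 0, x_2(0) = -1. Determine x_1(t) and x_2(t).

x_1(t) = e^(t) - e^(-6t), x_2(t) = -3e^(t) + 2e^(-6t)

Coefficient matrix A = [[-20, -7], [42, 15]].
Characteristic polynomial det(A - λI) = λ^2 + 5λ - 6 = 0.
Eigenvalues λ = 1, -6.
For λ=1: (A-λI) row 1 is [-21, -7], so an eigenvector is (1, -3).
For λ=-6: (A-λI) row 1 is [-14, -7], so an eigenvector is (1, -2).
General solution: C_1e^(t)(1,-3) + C_2e^(-6t)(1,-2).
Applying x_1(0)=0, x_2(0)=-1 gives C_1=1, C_2=-1.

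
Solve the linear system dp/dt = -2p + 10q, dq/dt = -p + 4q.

p(t) = 3c_1e^(t)sin(t) - c_1e^(t)cos(t) - c_2e^(t)sin(t) - 3c_2e^(t)cos(t), q(t) = c_1e^(t)sin(t) - c_2e^(t)cos(t)

Coefficient matrix A = [[-2, 10], [-1, 4]].
Characteristic polynomial det(A - λI) = λ^2 - 2λ + 2 = 0.
Eigenvalues λ = 1 ± i (complex conjugate pair).
For λ=1+i: an eigenvector is (-1,0) - i(3,1) = (-1 - 3i, 0 - i).
A real fundamental pair from Re and Im of e^((1+i)t)v: X_1 = e^(t)(cos(t)·(-1,0) + sin(t)·(3,1)), X_2 = e^(t)(sin(t)·(-1,0) - cos(t)·(3,1)).
General solution: c_1X_1 + c_2X_2.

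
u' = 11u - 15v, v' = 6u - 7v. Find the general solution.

u(t) = -2K_1e^(2t)sin(3t) + K_1e^(2t)cos(3t) + K_2e^(2t)sin(3t) + 2K_2e^(2t)cos(3t), v(t) = -K_1e^(2t)sin(3t) + K_1e^(2t)cos(3t) + K_2e^(2t)sin(3t) + K_2e^(2t)cos(3t)

Coefficient matrix A = [[11, -15], [6, -7]].
Characteristic polynomial det(A - λI) = λ^2 - 4λ + 13 = 0.
Eigenvalues λ = 2 ± 3i (complex conjugate pair).
For λ=2+3i: an eigenvector is (1,1) - i(-2,-1) = (1 + 2i, 1 + i).
A real fundamental pair from Re and Im of e^((2+3i)t)v: X_1 = e^(2t)(cos(3t)·(1,1) + sin(3t)·(-2,-1)), X_2 = e^(2t)(sin(3t)·(1,1) - cos(3t)·(-2,-1)).
General solution: K_1X_1 + K_2X_2.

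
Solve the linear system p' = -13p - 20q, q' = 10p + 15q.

p(t) = -3c_1e^(t)sin(2t) - c_1e^(t)cos(2t) - c_2e^(t)sin(2t) + 3c_2e^(t)cos(2t), q(t) = 2c_1e^(t)sin(2t) + c_1e^(t)cos(2t) + c_2e^(t)sin(2t) - 2c_2e^(t)cos(2t)

Coefficient matrix A = [[-13, -20], [10, 15]].
Characteristic polynomial det(A - λI) = λ^2 - 2λ + 5 = 0.
Eigenvalues λ = 1 ± 2i (complex conjugate pair).
For λ=1+2i: an eigenvector is (-1,1) - i(-3,2) = (-1 + 3i, 1 - 2i).
A real fundamental pair from Re and Im of e^((1+2i)t)v: X_1 = e^(t)(cos(2t)·(-1,1) + sin(2t)·(-3,2)), X_2 = e^(t)(sin(2t)·(-1,1) - cos(2t)·(-3,2)).
General solution: c_1X_1 + c_2X_2.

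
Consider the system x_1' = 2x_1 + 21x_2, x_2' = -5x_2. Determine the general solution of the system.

x_1(t) = K_1e^(2t) + 3K_2e^(-5t), x_2(t) = -K_2e^(-5t)

Coefficient matrix A = [[2, 21], [0, -5]].
Characteristic polynomial det(A - λI) = λ^2 + 3λ - 10 = 0.
Eigenvalues λ = 2, -5.
For λ=2: (A-λI) row 1 is [0, 21], so an eigenvector is (1, 0).
For λ=-5: (A-λI) row 1 is [7, 21], so an eigenvector is (3, -1).
General solution: K_1e^(2t)(1,0) + K_2e^(-5t)(3,-1).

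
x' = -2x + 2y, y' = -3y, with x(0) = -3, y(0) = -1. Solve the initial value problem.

x(t) = -5e^(-2t) + 2e^(-3t), y(t) = -e^(-3t)

Coefficient matrix A = [[-2, 2], [0, -3]].
Characteristic polynomial det(A - λI) = λ^2 + 5λ + 6 = 0.
Eigenvalues λ = -2, -3.
For λ=-2: (A-λI) row 1 is [0, 2], so an eigenvector is (1, 0).
For λ=-3: (A-λI) row 1 is [1, 2], so an eigenvector is (-2, 1).
General solution: c_1e^(-2t)(1,0) + c_2e^(-3t)(-2,1).
Applying x(0)=-3, y(0)=-1 gives c_1=-5, c_2=-1.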